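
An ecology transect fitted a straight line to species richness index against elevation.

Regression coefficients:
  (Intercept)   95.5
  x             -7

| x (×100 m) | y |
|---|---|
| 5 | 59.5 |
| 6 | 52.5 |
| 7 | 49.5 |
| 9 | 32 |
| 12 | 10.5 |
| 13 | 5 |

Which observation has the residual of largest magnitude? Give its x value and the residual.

x=5: ŷ = 95.5 − 7·5 = 60.5; r = 59.5 − 60.5 = -1
x=6: ŷ = 95.5 − 7·6 = 53.5; r = 52.5 − 53.5 = -1
x=7: ŷ = 95.5 − 7·7 = 46.5; r = 49.5 − 46.5 = 3
x=9: ŷ = 95.5 − 7·9 = 32.5; r = 32 − 32.5 = -0.5
x=12: ŷ = 95.5 − 7·12 = 11.5; r = 10.5 − 11.5 = -1
x=13: ŷ = 95.5 − 7·13 = 4.5; r = 5 − 4.5 = 0.5
Largest |r| is 3 at x = 7, residual 3.

x = 7, r = 3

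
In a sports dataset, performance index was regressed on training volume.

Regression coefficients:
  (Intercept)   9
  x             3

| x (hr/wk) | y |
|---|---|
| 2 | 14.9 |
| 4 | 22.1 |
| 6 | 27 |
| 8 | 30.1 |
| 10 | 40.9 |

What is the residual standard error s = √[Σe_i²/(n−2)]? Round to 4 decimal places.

x=2: ŷ = 9 + 3·2 = 15; e = 14.9 − 15 = -0.1
x=4: ŷ = 9 + 3·4 = 21; e = 22.1 − 21 = 1.1
x=6: ŷ = 9 + 3·6 = 27; e = 27 − 27 = 0
x=8: ŷ = 9 + 3·8 = 33; e = 30.1 − 33 = -2.9
x=10: ŷ = 9 + 3·10 = 39; e = 40.9 − 39 = 1.9
SSE = 0.01 + 1.21 + 0 + 8.41 + 3.61 = 13.24
s = √(13.24/3) = √4.41333 ≈ 2.1008

s = 2.1008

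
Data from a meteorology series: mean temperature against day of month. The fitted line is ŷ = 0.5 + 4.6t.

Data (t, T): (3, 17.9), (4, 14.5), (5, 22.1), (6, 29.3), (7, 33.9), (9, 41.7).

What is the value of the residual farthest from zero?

e = -4.4

t=3: ŷ = 0.5 + 4.6·3 = 14.3; e = 17.9 − 14.3 = 3.6
t=4: ŷ = 0.5 + 4.6·4 = 18.9; e = 14.5 − 18.9 = -4.4
t=5: ŷ = 0.5 + 4.6·5 = 23.5; e = 22.1 − 23.5 = -1.4
t=6: ŷ = 0.5 + 4.6·6 = 28.1; e = 29.3 − 28.1 = 1.2
t=7: ŷ = 0.5 + 4.6·7 = 32.7; e = 33.9 − 32.7 = 1.2
t=9: ŷ = 0.5 + 4.6·9 = 41.9; e = 41.7 − 41.9 = -0.2
Largest |e| is 4.4 at t = 4, residual -4.4.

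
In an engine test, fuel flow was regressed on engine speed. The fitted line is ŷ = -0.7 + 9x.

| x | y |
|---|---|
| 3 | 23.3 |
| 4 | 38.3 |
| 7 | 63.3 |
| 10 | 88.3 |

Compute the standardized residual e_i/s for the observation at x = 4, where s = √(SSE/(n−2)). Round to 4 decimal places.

0.9487

x=3: ŷ = -0.7 + 9·3 = 26.3; e = 23.3 − 26.3 = -3
x=4: ŷ = -0.7 + 9·4 = 35.3; e = 38.3 − 35.3 = 3
x=7: ŷ = -0.7 + 9·7 = 62.3; e = 63.3 − 62.3 = 1
x=10: ŷ = -0.7 + 9·10 = 89.3; e = 88.3 − 89.3 = -1
SSE = 9 + 9 + 1 + 1 = 20
s = √(20/2) = 3.16228
e/s = 3 / 3.16228 = 0.9487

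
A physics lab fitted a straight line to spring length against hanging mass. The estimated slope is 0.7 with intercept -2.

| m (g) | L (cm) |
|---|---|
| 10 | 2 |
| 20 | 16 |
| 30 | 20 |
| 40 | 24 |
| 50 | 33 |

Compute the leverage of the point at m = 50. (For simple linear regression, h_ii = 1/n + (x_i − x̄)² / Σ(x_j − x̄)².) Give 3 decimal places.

h = 0.600

m̄ = (10 + 20 + 30 + 40 + 50)/5 = 30
Σ(m − m̄)² = 400 + 100 + 0 + 100 + 400 = 1000
h = 1/5 + (20)²/1000 = 0.2 + 0.4 = 0.600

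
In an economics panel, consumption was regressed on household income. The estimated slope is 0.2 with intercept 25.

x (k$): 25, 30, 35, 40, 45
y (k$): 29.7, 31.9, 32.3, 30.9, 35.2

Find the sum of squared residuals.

SSE = 6.84

x=25: ŷ = 25 + 0.2·25 = 30; e = 29.7 − 30 = -0.3
x=30: ŷ = 25 + 0.2·30 = 31; e = 31.9 − 31 = 0.9
x=35: ŷ = 25 + 0.2·35 = 32; e = 32.3 − 32 = 0.3
x=40: ŷ = 25 + 0.2·40 = 33; e = 30.9 − 33 = -2.1
x=45: ŷ = 25 + 0.2·45 = 34; e = 35.2 − 34 = 1.2
SSE = 0.09 + 0.81 + 0.09 + 4.41 + 1.44 = 6.84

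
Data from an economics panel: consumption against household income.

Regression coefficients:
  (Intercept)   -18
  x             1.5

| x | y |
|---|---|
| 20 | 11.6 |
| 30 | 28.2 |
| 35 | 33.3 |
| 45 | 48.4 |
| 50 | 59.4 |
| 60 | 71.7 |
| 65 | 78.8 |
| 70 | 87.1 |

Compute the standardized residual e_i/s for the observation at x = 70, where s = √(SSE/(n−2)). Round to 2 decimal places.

0.08

x=20: ŷ = -18 + 1.5·20 = 12; e = 11.6 − 12 = -0.4
x=30: ŷ = -18 + 1.5·30 = 27; e = 28.2 − 27 = 1.2
x=35: ŷ = -18 + 1.5·35 = 34.5; e = 33.3 − 34.5 = -1.2
x=45: ŷ = -18 + 1.5·45 = 49.5; e = 48.4 − 49.5 = -1.1
x=50: ŷ = -18 + 1.5·50 = 57; e = 59.4 − 57 = 2.4
x=60: ŷ = -18 + 1.5·60 = 72; e = 71.7 − 72 = -0.3
x=65: ŷ = -18 + 1.5·65 = 79.5; e = 78.8 − 79.5 = -0.7
x=70: ŷ = -18 + 1.5·70 = 87; e = 87.1 − 87 = 0.1
SSE = 0.16 + 1.44 + 1.44 + 1.21 + 5.76 + 0.09 + 0.49 + 0.01 = 10.6
s = √(10.6/6) = 1.32916
e/s = 0.1 / 1.32916 = 0.08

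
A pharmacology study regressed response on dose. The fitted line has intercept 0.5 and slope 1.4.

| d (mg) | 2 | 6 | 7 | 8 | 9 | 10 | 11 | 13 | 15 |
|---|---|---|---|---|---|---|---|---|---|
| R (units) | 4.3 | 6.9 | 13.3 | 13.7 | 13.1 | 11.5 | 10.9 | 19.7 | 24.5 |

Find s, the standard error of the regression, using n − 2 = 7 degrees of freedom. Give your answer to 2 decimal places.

s = 2.98

d=2: ŷ = 0.5 + 1.4·2 = 3.3; e = 4.3 − 3.3 = 1
d=6: ŷ = 0.5 + 1.4·6 = 8.9; e = 6.9 − 8.9 = -2
d=7: ŷ = 0.5 + 1.4·7 = 10.3; e = 13.3 − 10.3 = 3
d=8: ŷ = 0.5 + 1.4·8 = 11.7; e = 13.7 − 11.7 = 2
d=9: ŷ = 0.5 + 1.4·9 = 13.1; e = 13.1 − 13.1 = 0
d=10: ŷ = 0.5 + 1.4·10 = 14.5; e = 11.5 − 14.5 = -3
d=11: ŷ = 0.5 + 1.4·11 = 15.9; e = 10.9 − 15.9 = -5
d=13: ŷ = 0.5 + 1.4·13 = 18.7; e = 19.7 − 18.7 = 1
d=15: ŷ = 0.5 + 1.4·15 = 21.5; e = 24.5 − 21.5 = 3
SSE = 1 + 4 + 9 + 4 + 0 + 9 + 25 + 1 + 9 = 62
s = √(62/7) = √8.85714 ≈ 2.98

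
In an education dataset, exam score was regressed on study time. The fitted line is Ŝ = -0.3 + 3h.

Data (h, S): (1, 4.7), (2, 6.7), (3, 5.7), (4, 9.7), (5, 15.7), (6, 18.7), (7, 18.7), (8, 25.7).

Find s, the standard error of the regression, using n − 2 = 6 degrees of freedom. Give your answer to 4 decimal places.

h=1: Ŝ = -0.3 + 3·1 = 2.7; r = 4.7 − 2.7 = 2
h=2: Ŝ = -0.3 + 3·2 = 5.7; r = 6.7 − 5.7 = 1
h=3: Ŝ = -0.3 + 3·3 = 8.7; r = 5.7 − 8.7 = -3
h=4: Ŝ = -0.3 + 3·4 = 11.7; r = 9.7 − 11.7 = -2
h=5: Ŝ = -0.3 + 3·5 = 14.7; r = 15.7 − 14.7 = 1
h=6: Ŝ = -0.3 + 3·6 = 17.7; r = 18.7 − 17.7 = 1
h=7: Ŝ = -0.3 + 3·7 = 20.7; r = 18.7 − 20.7 = -2
h=8: Ŝ = -0.3 + 3·8 = 23.7; r = 25.7 − 23.7 = 2
SSE = 4 + 1 + 9 + 4 + 1 + 1 + 4 + 4 = 28
s = √(28/6) = √4.66667 ≈ 2.1602

s = 2.1602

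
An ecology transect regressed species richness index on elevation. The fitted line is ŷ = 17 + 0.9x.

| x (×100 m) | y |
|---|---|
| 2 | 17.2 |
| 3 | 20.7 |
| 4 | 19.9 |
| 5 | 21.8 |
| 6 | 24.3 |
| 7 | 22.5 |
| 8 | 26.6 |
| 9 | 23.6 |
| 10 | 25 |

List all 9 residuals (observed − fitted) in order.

-1.6, 1, -0.7, 0.3, 1.9, -0.8, 2.4, -1.5, -1

x=2: ŷ = 17 + 0.9·2 = 18.8; r = 17.2 − 18.8 = -1.6
x=3: ŷ = 17 + 0.9·3 = 19.7; r = 20.7 − 19.7 = 1
x=4: ŷ = 17 + 0.9·4 = 20.6; r = 19.9 − 20.6 = -0.7
x=5: ŷ = 17 + 0.9·5 = 21.5; r = 21.8 − 21.5 = 0.3
x=6: ŷ = 17 + 0.9·6 = 22.4; r = 24.3 − 22.4 = 1.9
x=7: ŷ = 17 + 0.9·7 = 23.3; r = 22.5 − 23.3 = -0.8
x=8: ŷ = 17 + 0.9·8 = 24.2; r = 26.6 − 24.2 = 2.4
x=9: ŷ = 17 + 0.9·9 = 25.1; r = 23.6 − 25.1 = -1.5
x=10: ŷ = 17 + 0.9·10 = 26; r = 25 − 26 = -1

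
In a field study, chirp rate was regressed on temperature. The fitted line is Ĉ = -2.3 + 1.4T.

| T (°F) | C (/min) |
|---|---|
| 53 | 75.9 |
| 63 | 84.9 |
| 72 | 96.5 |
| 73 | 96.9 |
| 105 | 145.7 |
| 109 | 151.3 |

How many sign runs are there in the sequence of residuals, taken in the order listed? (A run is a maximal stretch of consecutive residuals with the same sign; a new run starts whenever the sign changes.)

3 runs

T=53: Ĉ = -2.3 + 1.4·53 = 71.9; r = 75.9 − 71.9 = 4
T=63: Ĉ = -2.3 + 1.4·63 = 85.9; r = 84.9 − 85.9 = -1
T=72: Ĉ = -2.3 + 1.4·72 = 98.5; r = 96.5 − 98.5 = -2
T=73: Ĉ = -2.3 + 1.4·73 = 99.9; r = 96.9 − 99.9 = -3
T=105: Ĉ = -2.3 + 1.4·105 = 144.7; r = 145.7 − 144.7 = 1
T=109: Ĉ = -2.3 + 1.4·109 = 150.3; r = 151.3 − 150.3 = 1
Signs: + − − − + +
Runs: +×1, −×3, +×2 → 3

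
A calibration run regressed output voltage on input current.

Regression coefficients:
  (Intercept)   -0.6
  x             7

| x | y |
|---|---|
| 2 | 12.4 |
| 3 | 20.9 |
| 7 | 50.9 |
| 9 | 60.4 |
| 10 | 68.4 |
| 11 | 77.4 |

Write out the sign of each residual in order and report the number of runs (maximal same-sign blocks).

4 runs

x=2: ŷ = -0.6 + 7·2 = 13.4; e = 12.4 − 13.4 = -1
x=3: ŷ = -0.6 + 7·3 = 20.4; e = 20.9 − 20.4 = 0.5
x=7: ŷ = -0.6 + 7·7 = 48.4; e = 50.9 − 48.4 = 2.5
x=9: ŷ = -0.6 + 7·9 = 62.4; e = 60.4 − 62.4 = -2
x=10: ŷ = -0.6 + 7·10 = 69.4; e = 68.4 − 69.4 = -1
x=11: ŷ = -0.6 + 7·11 = 76.4; e = 77.4 − 76.4 = 1
Signs: − + + − − +
Runs: −×1, +×2, −×2, +×1 → 4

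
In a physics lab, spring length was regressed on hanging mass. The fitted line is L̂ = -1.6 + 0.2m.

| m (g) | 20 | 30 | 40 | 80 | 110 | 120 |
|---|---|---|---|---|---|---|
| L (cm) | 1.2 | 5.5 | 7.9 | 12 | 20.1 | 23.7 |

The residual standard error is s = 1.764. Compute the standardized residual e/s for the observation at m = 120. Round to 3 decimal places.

0.737

L̂ = -1.6 + 0.2·120 = 22.4
e = 23.7 − 22.4 = 1.3
e/s = 1.3 / 1.764 = 0.737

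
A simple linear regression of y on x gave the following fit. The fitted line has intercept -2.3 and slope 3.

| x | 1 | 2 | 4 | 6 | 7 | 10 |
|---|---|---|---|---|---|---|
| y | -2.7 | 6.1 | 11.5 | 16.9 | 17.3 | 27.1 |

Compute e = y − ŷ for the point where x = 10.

ŷ = -2.3 + 3·10 = 27.7
e = 27.1 − 27.7 = -0.6

e = -0.6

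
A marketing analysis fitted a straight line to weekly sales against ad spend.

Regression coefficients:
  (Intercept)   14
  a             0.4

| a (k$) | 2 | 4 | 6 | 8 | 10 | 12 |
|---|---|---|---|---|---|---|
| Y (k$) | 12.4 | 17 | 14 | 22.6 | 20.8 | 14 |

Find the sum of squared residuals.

SSE = 73.52

a=2: ŷ = 14 + 0.4·2 = 14.8; r = 12.4 − 14.8 = -2.4
a=4: ŷ = 14 + 0.4·4 = 15.6; r = 17 − 15.6 = 1.4
a=6: ŷ = 14 + 0.4·6 = 16.4; r = 14 − 16.4 = -2.4
a=8: ŷ = 14 + 0.4·8 = 17.2; r = 22.6 − 17.2 = 5.4
a=10: ŷ = 14 + 0.4·10 = 18; r = 20.8 − 18 = 2.8
a=12: ŷ = 14 + 0.4·12 = 18.8; r = 14 − 18.8 = -4.8
SSE = 5.76 + 1.96 + 5.76 + 29.16 + 7.84 + 23.04 = 73.52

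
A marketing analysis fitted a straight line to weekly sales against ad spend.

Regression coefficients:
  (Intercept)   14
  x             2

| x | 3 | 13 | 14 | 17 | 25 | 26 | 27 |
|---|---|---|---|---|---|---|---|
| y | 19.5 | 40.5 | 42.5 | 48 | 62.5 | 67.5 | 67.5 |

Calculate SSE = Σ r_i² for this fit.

SSE = 5.5

x=3: ŷ = 14 + 2·3 = 20; r = 19.5 − 20 = -0.5
x=13: ŷ = 14 + 2·13 = 40; r = 40.5 − 40 = 0.5
x=14: ŷ = 14 + 2·14 = 42; r = 42.5 − 42 = 0.5
x=17: ŷ = 14 + 2·17 = 48; r = 48 − 48 = 0
x=25: ŷ = 14 + 2·25 = 64; r = 62.5 − 64 = -1.5
x=26: ŷ = 14 + 2·26 = 66; r = 67.5 − 66 = 1.5
x=27: ŷ = 14 + 2·27 = 68; r = 67.5 − 68 = -0.5
SSE = 0.25 + 0.25 + 0.25 + 0 + 2.25 + 2.25 + 0.25 = 5.5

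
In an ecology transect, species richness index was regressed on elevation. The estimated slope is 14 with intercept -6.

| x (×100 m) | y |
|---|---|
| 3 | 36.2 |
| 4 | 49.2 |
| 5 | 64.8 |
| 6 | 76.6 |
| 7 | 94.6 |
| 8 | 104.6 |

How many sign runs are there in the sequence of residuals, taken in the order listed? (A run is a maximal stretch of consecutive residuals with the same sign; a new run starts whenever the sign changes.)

x=3: ŷ = -6 + 14·3 = 36; r = 36.2 − 36 = 0.2
x=4: ŷ = -6 + 14·4 = 50; r = 49.2 − 50 = -0.8
x=5: ŷ = -6 + 14·5 = 64; r = 64.8 − 64 = 0.8
x=6: ŷ = -6 + 14·6 = 78; r = 76.6 − 78 = -1.4
x=7: ŷ = -6 + 14·7 = 92; r = 94.6 − 92 = 2.6
x=8: ŷ = -6 + 14·8 = 106; r = 104.6 − 106 = -1.4
Signs: + − + − + −
Runs: +×1, −×1, +×1, −×1, +×1, −×1 → 6

6 runs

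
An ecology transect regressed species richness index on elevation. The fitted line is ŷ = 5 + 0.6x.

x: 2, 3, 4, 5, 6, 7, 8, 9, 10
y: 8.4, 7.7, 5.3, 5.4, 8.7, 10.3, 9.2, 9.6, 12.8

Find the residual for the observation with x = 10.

r = 1.8

ŷ = 5 + 0.6·10 = 11
r = 12.8 − 11 = 1.8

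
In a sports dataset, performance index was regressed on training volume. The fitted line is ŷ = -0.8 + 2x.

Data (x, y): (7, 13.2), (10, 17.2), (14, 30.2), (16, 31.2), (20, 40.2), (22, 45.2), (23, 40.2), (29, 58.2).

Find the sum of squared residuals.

x=7: ŷ = -0.8 + 2·7 = 13.2; e = 13.2 − 13.2 = 0
x=10: ŷ = -0.8 + 2·10 = 19.2; e = 17.2 − 19.2 = -2
x=14: ŷ = -0.8 + 2·14 = 27.2; e = 30.2 − 27.2 = 3
x=16: ŷ = -0.8 + 2·16 = 31.2; e = 31.2 − 31.2 = 0
x=20: ŷ = -0.8 + 2·20 = 39.2; e = 40.2 − 39.2 = 1
x=22: ŷ = -0.8 + 2·22 = 43.2; e = 45.2 − 43.2 = 2
x=23: ŷ = -0.8 + 2·23 = 45.2; e = 40.2 − 45.2 = -5
x=29: ŷ = -0.8 + 2·29 = 57.2; e = 58.2 − 57.2 = 1
SSE = 0 + 4 + 9 + 0 + 1 + 4 + 25 + 1 = 44

SSE = 44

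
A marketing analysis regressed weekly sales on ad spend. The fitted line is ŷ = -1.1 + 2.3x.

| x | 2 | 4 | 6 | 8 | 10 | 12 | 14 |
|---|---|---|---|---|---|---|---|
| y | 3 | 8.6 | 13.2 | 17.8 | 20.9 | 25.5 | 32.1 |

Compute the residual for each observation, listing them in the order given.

x=2: ŷ = -1.1 + 2.3·2 = 3.5; r = 3 − 3.5 = -0.5
x=4: ŷ = -1.1 + 2.3·4 = 8.1; r = 8.6 − 8.1 = 0.5
x=6: ŷ = -1.1 + 2.3·6 = 12.7; r = 13.2 − 12.7 = 0.5
x=8: ŷ = -1.1 + 2.3·8 = 17.3; r = 17.8 − 17.3 = 0.5
x=10: ŷ = -1.1 + 2.3·10 = 21.9; r = 20.9 − 21.9 = -1
x=12: ŷ = -1.1 + 2.3·12 = 26.5; r = 25.5 − 26.5 = -1
x=14: ŷ = -1.1 + 2.3·14 = 31.1; r = 32.1 − 31.1 = 1

-0.5, 0.5, 0.5, 0.5, -1, -1, 1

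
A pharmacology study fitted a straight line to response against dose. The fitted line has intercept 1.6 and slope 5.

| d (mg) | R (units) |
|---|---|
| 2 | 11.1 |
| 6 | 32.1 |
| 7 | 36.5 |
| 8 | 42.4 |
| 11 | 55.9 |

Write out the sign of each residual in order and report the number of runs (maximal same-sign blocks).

5 runs

d=2: R̂ = 1.6 + 5·2 = 11.6; e = 11.1 − 11.6 = -0.5
d=6: R̂ = 1.6 + 5·6 = 31.6; e = 32.1 − 31.6 = 0.5
d=7: R̂ = 1.6 + 5·7 = 36.6; e = 36.5 − 36.6 = -0.1
d=8: R̂ = 1.6 + 5·8 = 41.6; e = 42.4 − 41.6 = 0.8
d=11: R̂ = 1.6 + 5·11 = 56.6; e = 55.9 − 56.6 = -0.7
Signs: − + − + −
Runs: −×1, +×1, −×1, +×1, −×1 → 5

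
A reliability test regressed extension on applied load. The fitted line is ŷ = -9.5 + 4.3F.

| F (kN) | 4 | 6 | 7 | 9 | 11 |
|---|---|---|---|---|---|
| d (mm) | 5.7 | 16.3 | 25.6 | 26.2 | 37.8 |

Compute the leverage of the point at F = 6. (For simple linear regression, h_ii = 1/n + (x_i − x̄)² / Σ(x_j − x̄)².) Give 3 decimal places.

F̄ = (4 + 6 + 7 + 9 + 11)/5 = 7.4
Σ(F − F̄)² = 11.56 + 1.96 + 0.16 + 2.56 + 12.96 = 29.2
h = 1/5 + (-1.4)²/29.2 = 0.2 + 0.0671233 = 0.267

h = 0.267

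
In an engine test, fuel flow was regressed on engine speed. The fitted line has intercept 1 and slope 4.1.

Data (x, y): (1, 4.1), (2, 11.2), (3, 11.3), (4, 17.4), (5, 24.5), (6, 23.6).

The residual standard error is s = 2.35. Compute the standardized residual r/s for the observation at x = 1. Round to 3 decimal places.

-0.426

ŷ = 1 + 4.1·1 = 5.1
r = 4.1 − 5.1 = -1
r/s = -1 / 2.35 = -0.426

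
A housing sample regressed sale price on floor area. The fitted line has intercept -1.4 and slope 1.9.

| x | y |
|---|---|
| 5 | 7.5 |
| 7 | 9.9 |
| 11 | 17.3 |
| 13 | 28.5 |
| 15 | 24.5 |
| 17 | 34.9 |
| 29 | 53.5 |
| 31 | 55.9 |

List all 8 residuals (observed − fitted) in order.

x=5: ŷ = -1.4 + 1.9·5 = 8.1; e = 7.5 − 8.1 = -0.6
x=7: ŷ = -1.4 + 1.9·7 = 11.9; e = 9.9 − 11.9 = -2
x=11: ŷ = -1.4 + 1.9·11 = 19.5; e = 17.3 − 19.5 = -2.2
x=13: ŷ = -1.4 + 1.9·13 = 23.3; e = 28.5 − 23.3 = 5.2
x=15: ŷ = -1.4 + 1.9·15 = 27.1; e = 24.5 − 27.1 = -2.6
x=17: ŷ = -1.4 + 1.9·17 = 30.9; e = 34.9 − 30.9 = 4
x=29: ŷ = -1.4 + 1.9·29 = 53.7; e = 53.5 − 53.7 = -0.2
x=31: ŷ = -1.4 + 1.9·31 = 57.5; e = 55.9 − 57.5 = -1.6

-0.6, -2, -2.2, 5.2, -2.6, 4, -0.2, -1.6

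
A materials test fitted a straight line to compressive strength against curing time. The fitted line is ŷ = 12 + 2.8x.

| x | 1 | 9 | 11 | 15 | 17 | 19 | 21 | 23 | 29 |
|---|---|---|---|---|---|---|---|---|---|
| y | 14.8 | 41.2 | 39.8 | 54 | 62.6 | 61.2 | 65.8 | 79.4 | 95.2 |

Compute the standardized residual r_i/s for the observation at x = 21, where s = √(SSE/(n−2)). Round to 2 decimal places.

x=1: ŷ = 12 + 2.8·1 = 14.8; r = 14.8 − 14.8 = 0
x=9: ŷ = 12 + 2.8·9 = 37.2; r = 41.2 − 37.2 = 4
x=11: ŷ = 12 + 2.8·11 = 42.8; r = 39.8 − 42.8 = -3
x=15: ŷ = 12 + 2.8·15 = 54; r = 54 − 54 = 0
x=17: ŷ = 12 + 2.8·17 = 59.6; r = 62.6 − 59.6 = 3
x=19: ŷ = 12 + 2.8·19 = 65.2; r = 61.2 − 65.2 = -4
x=21: ŷ = 12 + 2.8·21 = 70.8; r = 65.8 − 70.8 = -5
x=23: ŷ = 12 + 2.8·23 = 76.4; r = 79.4 − 76.4 = 3
x=29: ŷ = 12 + 2.8·29 = 93.2; r = 95.2 − 93.2 = 2
SSE = 0 + 16 + 9 + 0 + 9 + 16 + 25 + 9 + 4 = 88
s = √(88/7) = 3.54562
r/s = -5 / 3.54562 = -1.41

-1.41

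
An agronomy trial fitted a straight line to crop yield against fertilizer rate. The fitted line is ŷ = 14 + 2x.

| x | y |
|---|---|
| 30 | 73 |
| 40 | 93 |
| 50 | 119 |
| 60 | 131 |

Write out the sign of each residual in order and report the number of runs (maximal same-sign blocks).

3 runs

x=30: ŷ = 14 + 2·30 = 74; r = 73 − 74 = -1
x=40: ŷ = 14 + 2·40 = 94; r = 93 − 94 = -1
x=50: ŷ = 14 + 2·50 = 114; r = 119 − 114 = 5
x=60: ŷ = 14 + 2·60 = 134; r = 131 − 134 = -3
Signs: − − + −
Runs: −×2, +×1, −×1 → 3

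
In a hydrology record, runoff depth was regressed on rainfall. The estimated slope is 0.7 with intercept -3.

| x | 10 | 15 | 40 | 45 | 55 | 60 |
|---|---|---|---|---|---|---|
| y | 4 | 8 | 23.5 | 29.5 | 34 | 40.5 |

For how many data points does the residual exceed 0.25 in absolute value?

x=10: ŷ = -3 + 0.7·10 = 4; r = 4 − 4 = 0
x=15: ŷ = -3 + 0.7·15 = 7.5; r = 8 − 7.5 = 0.5
x=40: ŷ = -3 + 0.7·40 = 25; r = 23.5 − 25 = -1.5
x=45: ŷ = -3 + 0.7·45 = 28.5; r = 29.5 − 28.5 = 1
x=55: ŷ = -3 + 0.7·55 = 35.5; r = 34 − 35.5 = -1.5
x=60: ŷ = -3 + 0.7·60 = 39; r = 40.5 − 39 = 1.5
|r| > 0.25: x=15 (|r|=0.5), x=40 (|r|=1.5), x=45 (|r|=1), x=55 (|r|=1.5), x=60 (|r|=1.5) → 5

5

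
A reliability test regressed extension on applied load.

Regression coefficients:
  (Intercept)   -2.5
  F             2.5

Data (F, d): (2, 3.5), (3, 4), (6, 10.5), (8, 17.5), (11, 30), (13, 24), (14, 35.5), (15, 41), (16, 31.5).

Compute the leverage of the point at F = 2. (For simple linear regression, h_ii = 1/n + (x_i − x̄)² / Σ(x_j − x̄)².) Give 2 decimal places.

F̄ = (2 + 3 + 6 + 8 + 11 + 13 + 14 + 15 + 16)/9 = 9.77778
Σ(F − F̄)² = 60.4938 + 45.9383 + 14.2716 + 3.16049 + 1.49383 + 10.3827 + 17.8272 + 27.2716 + 38.716 = 219.556
h = 1/9 + (-7.77778)²/219.556 = 0.111111 + 0.275529 = 0.39

h = 0.39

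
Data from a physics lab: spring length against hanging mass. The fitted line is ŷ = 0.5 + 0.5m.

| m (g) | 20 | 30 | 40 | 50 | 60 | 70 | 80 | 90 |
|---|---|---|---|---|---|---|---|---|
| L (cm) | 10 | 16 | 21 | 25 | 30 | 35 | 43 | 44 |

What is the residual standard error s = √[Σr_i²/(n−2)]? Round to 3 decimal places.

s = 1.291

m=20: ŷ = 0.5 + 0.5·20 = 10.5; r = 10 − 10.5 = -0.5
m=30: ŷ = 0.5 + 0.5·30 = 15.5; r = 16 − 15.5 = 0.5
m=40: ŷ = 0.5 + 0.5·40 = 20.5; r = 21 − 20.5 = 0.5
m=50: ŷ = 0.5 + 0.5·50 = 25.5; r = 25 − 25.5 = -0.5
m=60: ŷ = 0.5 + 0.5·60 = 30.5; r = 30 − 30.5 = -0.5
m=70: ŷ = 0.5 + 0.5·70 = 35.5; r = 35 − 35.5 = -0.5
m=80: ŷ = 0.5 + 0.5·80 = 40.5; r = 43 − 40.5 = 2.5
m=90: ŷ = 0.5 + 0.5·90 = 45.5; r = 44 − 45.5 = -1.5
SSE = 0.25 + 0.25 + 0.25 + 0.25 + 0.25 + 0.25 + 6.25 + 2.25 = 10
s = √(10/6) = √1.66667 ≈ 1.291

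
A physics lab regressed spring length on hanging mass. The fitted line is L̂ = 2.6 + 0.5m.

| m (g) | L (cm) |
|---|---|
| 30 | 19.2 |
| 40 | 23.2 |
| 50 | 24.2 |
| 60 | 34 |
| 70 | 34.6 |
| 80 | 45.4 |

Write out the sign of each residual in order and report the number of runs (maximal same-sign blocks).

5 runs

m=30: L̂ = 2.6 + 0.5·30 = 17.6; r = 19.2 − 17.6 = 1.6
m=40: L̂ = 2.6 + 0.5·40 = 22.6; r = 23.2 − 22.6 = 0.6
m=50: L̂ = 2.6 + 0.5·50 = 27.6; r = 24.2 − 27.6 = -3.4
m=60: L̂ = 2.6 + 0.5·60 = 32.6; r = 34 − 32.6 = 1.4
m=70: L̂ = 2.6 + 0.5·70 = 37.6; r = 34.6 − 37.6 = -3
m=80: L̂ = 2.6 + 0.5·80 = 42.6; r = 45.4 − 42.6 = 2.8
Signs: + + − + − +
Runs: +×2, −×1, +×1, −×1, +×1 → 5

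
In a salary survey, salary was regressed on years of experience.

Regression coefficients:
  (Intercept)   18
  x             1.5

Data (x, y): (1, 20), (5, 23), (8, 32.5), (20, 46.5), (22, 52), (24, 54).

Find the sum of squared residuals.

x=1: ŷ = 18 + 1.5·1 = 19.5; e = 20 − 19.5 = 0.5
x=5: ŷ = 18 + 1.5·5 = 25.5; e = 23 − 25.5 = -2.5
x=8: ŷ = 18 + 1.5·8 = 30; e = 32.5 − 30 = 2.5
x=20: ŷ = 18 + 1.5·20 = 48; e = 46.5 − 48 = -1.5
x=22: ŷ = 18 + 1.5·22 = 51; e = 52 − 51 = 1
x=24: ŷ = 18 + 1.5·24 = 54; e = 54 − 54 = 0
SSE = 0.25 + 6.25 + 6.25 + 2.25 + 1 + 0 = 16

SSE = 16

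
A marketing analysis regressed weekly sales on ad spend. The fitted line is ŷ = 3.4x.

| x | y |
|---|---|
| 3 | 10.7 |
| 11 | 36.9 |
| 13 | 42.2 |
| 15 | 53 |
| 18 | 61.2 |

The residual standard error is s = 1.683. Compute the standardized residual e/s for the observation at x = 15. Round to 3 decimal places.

ŷ = 3.4·15 = 51
e = 53 − 51 = 2
e/s = 2 / 1.683 = 1.188

1.188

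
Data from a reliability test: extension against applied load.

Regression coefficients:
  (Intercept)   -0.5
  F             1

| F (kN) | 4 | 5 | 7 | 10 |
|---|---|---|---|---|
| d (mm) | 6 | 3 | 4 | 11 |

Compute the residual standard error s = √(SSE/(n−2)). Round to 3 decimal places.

F=4: ŷ = -0.5 + 4 = 3.5; r = 6 − 3.5 = 2.5
F=5: ŷ = -0.5 + 5 = 4.5; r = 3 − 4.5 = -1.5
F=7: ŷ = -0.5 + 7 = 6.5; r = 4 − 6.5 = -2.5
F=10: ŷ = -0.5 + 10 = 9.5; r = 11 − 9.5 = 1.5
SSE = 6.25 + 2.25 + 6.25 + 2.25 = 17
s = √(17/2) = √8.5 ≈ 2.915

s = 2.915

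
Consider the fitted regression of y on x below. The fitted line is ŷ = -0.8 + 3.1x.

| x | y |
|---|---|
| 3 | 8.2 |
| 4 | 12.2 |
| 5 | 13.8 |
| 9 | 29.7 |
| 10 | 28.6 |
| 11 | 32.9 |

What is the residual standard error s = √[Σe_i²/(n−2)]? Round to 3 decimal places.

x=3: ŷ = -0.8 + 3.1·3 = 8.5; e = 8.2 − 8.5 = -0.3
x=4: ŷ = -0.8 + 3.1·4 = 11.6; e = 12.2 − 11.6 = 0.6
x=5: ŷ = -0.8 + 3.1·5 = 14.7; e = 13.8 − 14.7 = -0.9
x=9: ŷ = -0.8 + 3.1·9 = 27.1; e = 29.7 − 27.1 = 2.6
x=10: ŷ = -0.8 + 3.1·10 = 30.2; e = 28.6 − 30.2 = -1.6
x=11: ŷ = -0.8 + 3.1·11 = 33.3; e = 32.9 − 33.3 = -0.4
SSE = 0.09 + 0.36 + 0.81 + 6.76 + 2.56 + 0.16 = 10.74
s = √(10.74/4) = √2.685 ≈ 1.639

s = 1.639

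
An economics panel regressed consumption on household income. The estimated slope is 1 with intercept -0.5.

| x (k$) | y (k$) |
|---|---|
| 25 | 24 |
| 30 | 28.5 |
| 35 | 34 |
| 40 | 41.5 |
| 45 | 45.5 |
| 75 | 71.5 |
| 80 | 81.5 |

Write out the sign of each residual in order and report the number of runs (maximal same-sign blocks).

4 runs

x=25: ŷ = -0.5 + 25 = 24.5; r = 24 − 24.5 = -0.5
x=30: ŷ = -0.5 + 30 = 29.5; r = 28.5 − 29.5 = -1
x=35: ŷ = -0.5 + 35 = 34.5; r = 34 − 34.5 = -0.5
x=40: ŷ = -0.5 + 40 = 39.5; r = 41.5 − 39.5 = 2
x=45: ŷ = -0.5 + 45 = 44.5; r = 45.5 − 44.5 = 1
x=75: ŷ = -0.5 + 75 = 74.5; r = 71.5 − 74.5 = -3
x=80: ŷ = -0.5 + 80 = 79.5; r = 81.5 − 79.5 = 2
Signs: − − − + + − +
Runs: −×3, +×2, −×1, +×1 → 4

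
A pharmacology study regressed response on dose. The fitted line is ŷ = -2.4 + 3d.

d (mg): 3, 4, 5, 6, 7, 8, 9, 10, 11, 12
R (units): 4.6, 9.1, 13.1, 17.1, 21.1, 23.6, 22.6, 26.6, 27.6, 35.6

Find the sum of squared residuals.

SSE = 35

d=3: ŷ = -2.4 + 3·3 = 6.6; e = 4.6 − 6.6 = -2
d=4: ŷ = -2.4 + 3·4 = 9.6; e = 9.1 − 9.6 = -0.5
d=5: ŷ = -2.4 + 3·5 = 12.6; e = 13.1 − 12.6 = 0.5
d=6: ŷ = -2.4 + 3·6 = 15.6; e = 17.1 − 15.6 = 1.5
d=7: ŷ = -2.4 + 3·7 = 18.6; e = 21.1 − 18.6 = 2.5
d=8: ŷ = -2.4 + 3·8 = 21.6; e = 23.6 − 21.6 = 2
d=9: ŷ = -2.4 + 3·9 = 24.6; e = 22.6 − 24.6 = -2
d=10: ŷ = -2.4 + 3·10 = 27.6; e = 26.6 − 27.6 = -1
d=11: ŷ = -2.4 + 3·11 = 30.6; e = 27.6 − 30.6 = -3
d=12: ŷ = -2.4 + 3·12 = 33.6; e = 35.6 − 33.6 = 2
SSE = 4 + 0.25 + 0.25 + 2.25 + 6.25 + 4 + 4 + 1 + 9 + 4 = 35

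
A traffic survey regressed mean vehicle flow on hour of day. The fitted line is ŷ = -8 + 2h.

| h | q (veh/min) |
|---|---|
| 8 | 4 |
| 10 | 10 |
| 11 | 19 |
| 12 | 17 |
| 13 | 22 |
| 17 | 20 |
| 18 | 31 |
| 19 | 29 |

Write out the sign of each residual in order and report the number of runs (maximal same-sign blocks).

h=8: ŷ = -8 + 2·8 = 8; r = 4 − 8 = -4
h=10: ŷ = -8 + 2·10 = 12; r = 10 − 12 = -2
h=11: ŷ = -8 + 2·11 = 14; r = 19 − 14 = 5
h=12: ŷ = -8 + 2·12 = 16; r = 17 − 16 = 1
h=13: ŷ = -8 + 2·13 = 18; r = 22 − 18 = 4
h=17: ŷ = -8 + 2·17 = 26; r = 20 − 26 = -6
h=18: ŷ = -8 + 2·18 = 28; r = 31 − 28 = 3
h=19: ŷ = -8 + 2·19 = 30; r = 29 − 30 = -1
Signs: − − + + + − + −
Runs: −×2, +×3, −×1, +×1, −×1 → 5

5 runs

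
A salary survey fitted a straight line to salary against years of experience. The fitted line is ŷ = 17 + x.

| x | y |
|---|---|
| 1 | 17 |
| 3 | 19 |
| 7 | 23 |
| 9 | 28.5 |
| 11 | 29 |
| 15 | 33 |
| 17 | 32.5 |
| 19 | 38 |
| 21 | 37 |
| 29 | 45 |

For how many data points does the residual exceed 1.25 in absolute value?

x=1: ŷ = 17 + 1 = 18; r = 17 − 18 = -1
x=3: ŷ = 17 + 3 = 20; r = 19 − 20 = -1
x=7: ŷ = 17 + 7 = 24; r = 23 − 24 = -1
x=9: ŷ = 17 + 9 = 26; r = 28.5 − 26 = 2.5
x=11: ŷ = 17 + 11 = 28; r = 29 − 28 = 1
x=15: ŷ = 17 + 15 = 32; r = 33 − 32 = 1
x=17: ŷ = 17 + 17 = 34; r = 32.5 − 34 = -1.5
x=19: ŷ = 17 + 19 = 36; r = 38 − 36 = 2
x=21: ŷ = 17 + 21 = 38; r = 37 − 38 = -1
x=29: ŷ = 17 + 29 = 46; r = 45 − 46 = -1
|r| > 1.25: x=9 (|r|=2.5), x=17 (|r|=1.5), x=19 (|r|=2) → 3

3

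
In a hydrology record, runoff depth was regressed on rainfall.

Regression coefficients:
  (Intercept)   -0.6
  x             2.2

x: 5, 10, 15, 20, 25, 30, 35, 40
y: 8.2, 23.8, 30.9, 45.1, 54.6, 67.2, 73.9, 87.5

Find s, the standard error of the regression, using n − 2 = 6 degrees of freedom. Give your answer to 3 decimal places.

x=5: ŷ = -0.6 + 2.2·5 = 10.4; r = 8.2 − 10.4 = -2.2
x=10: ŷ = -0.6 + 2.2·10 = 21.4; r = 23.8 − 21.4 = 2.4
x=15: ŷ = -0.6 + 2.2·15 = 32.4; r = 30.9 − 32.4 = -1.5
x=20: ŷ = -0.6 + 2.2·20 = 43.4; r = 45.1 − 43.4 = 1.7
x=25: ŷ = -0.6 + 2.2·25 = 54.4; r = 54.6 − 54.4 = 0.2
x=30: ŷ = -0.6 + 2.2·30 = 65.4; r = 67.2 − 65.4 = 1.8
x=35: ŷ = -0.6 + 2.2·35 = 76.4; r = 73.9 − 76.4 = -2.5
x=40: ŷ = -0.6 + 2.2·40 = 87.4; r = 87.5 − 87.4 = 0.1
SSE = 4.84 + 5.76 + 2.25 + 2.89 + 0.04 + 3.24 + 6.25 + 0.01 = 25.28
s = √(25.28/6) = √4.21333 ≈ 2.053

s = 2.053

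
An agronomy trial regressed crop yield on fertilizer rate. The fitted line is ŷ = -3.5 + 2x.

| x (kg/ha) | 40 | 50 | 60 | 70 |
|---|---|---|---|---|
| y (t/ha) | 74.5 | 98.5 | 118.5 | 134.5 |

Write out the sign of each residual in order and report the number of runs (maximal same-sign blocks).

x=40: ŷ = -3.5 + 2·40 = 76.5; e = 74.5 − 76.5 = -2
x=50: ŷ = -3.5 + 2·50 = 96.5; e = 98.5 − 96.5 = 2
x=60: ŷ = -3.5 + 2·60 = 116.5; e = 118.5 − 116.5 = 2
x=70: ŷ = -3.5 + 2·70 = 136.5; e = 134.5 − 136.5 = -2
Signs: − + + −
Runs: −×1, +×2, −×1 → 3

3 runs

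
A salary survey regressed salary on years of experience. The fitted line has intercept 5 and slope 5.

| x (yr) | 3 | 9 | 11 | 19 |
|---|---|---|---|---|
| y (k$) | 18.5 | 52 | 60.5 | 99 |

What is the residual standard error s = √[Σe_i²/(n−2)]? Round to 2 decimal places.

x=3: ŷ = 5 + 5·3 = 20; e = 18.5 − 20 = -1.5
x=9: ŷ = 5 + 5·9 = 50; e = 52 − 50 = 2
x=11: ŷ = 5 + 5·11 = 60; e = 60.5 − 60 = 0.5
x=19: ŷ = 5 + 5·19 = 100; e = 99 − 100 = -1
SSE = 2.25 + 4 + 0.25 + 1 = 7.5
s = √(7.5/2) = √3.75 ≈ 1.94

s = 1.94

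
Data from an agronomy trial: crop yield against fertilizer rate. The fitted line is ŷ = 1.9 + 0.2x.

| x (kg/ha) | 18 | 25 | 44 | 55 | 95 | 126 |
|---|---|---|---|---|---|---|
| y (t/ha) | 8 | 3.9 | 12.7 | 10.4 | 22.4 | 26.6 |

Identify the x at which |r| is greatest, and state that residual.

x=18: ŷ = 1.9 + 0.2·18 = 5.5; r = 8 − 5.5 = 2.5
x=25: ŷ = 1.9 + 0.2·25 = 6.9; r = 3.9 − 6.9 = -3
x=44: ŷ = 1.9 + 0.2·44 = 10.7; r = 12.7 − 10.7 = 2
x=55: ŷ = 1.9 + 0.2·55 = 12.9; r = 10.4 − 12.9 = -2.5
x=95: ŷ = 1.9 + 0.2·95 = 20.9; r = 22.4 − 20.9 = 1.5
x=126: ŷ = 1.9 + 0.2·126 = 27.1; r = 26.6 − 27.1 = -0.5
Largest |r| is 3 at x = 25, residual -3.

x = 25, r = -3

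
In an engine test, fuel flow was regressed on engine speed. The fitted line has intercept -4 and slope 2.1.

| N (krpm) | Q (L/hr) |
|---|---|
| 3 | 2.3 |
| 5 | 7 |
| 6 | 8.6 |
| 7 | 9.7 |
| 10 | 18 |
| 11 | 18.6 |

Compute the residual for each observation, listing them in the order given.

0, 0.5, 0, -1, 1, -0.5

N=3: ŷ = -4 + 2.1·3 = 2.3; e = 2.3 − 2.3 = 0
N=5: ŷ = -4 + 2.1·5 = 6.5; e = 7 − 6.5 = 0.5
N=6: ŷ = -4 + 2.1·6 = 8.6; e = 8.6 − 8.6 = 0
N=7: ŷ = -4 + 2.1·7 = 10.7; e = 9.7 − 10.7 = -1
N=10: ŷ = -4 + 2.1·10 = 17; e = 18 − 17 = 1
N=11: ŷ = -4 + 2.1·11 = 19.1; e = 18.6 − 19.1 = -0.5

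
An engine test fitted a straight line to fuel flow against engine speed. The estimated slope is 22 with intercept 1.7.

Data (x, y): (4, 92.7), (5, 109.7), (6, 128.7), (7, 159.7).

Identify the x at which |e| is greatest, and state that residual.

x = 6, e = -5

x=4: ŷ = 1.7 + 22·4 = 89.7; e = 92.7 − 89.7 = 3
x=5: ŷ = 1.7 + 22·5 = 111.7; e = 109.7 − 111.7 = -2
x=6: ŷ = 1.7 + 22·6 = 133.7; e = 128.7 − 133.7 = -5
x=7: ŷ = 1.7 + 22·7 = 155.7; e = 159.7 − 155.7 = 4
Largest |e| is 5 at x = 6, residual -5.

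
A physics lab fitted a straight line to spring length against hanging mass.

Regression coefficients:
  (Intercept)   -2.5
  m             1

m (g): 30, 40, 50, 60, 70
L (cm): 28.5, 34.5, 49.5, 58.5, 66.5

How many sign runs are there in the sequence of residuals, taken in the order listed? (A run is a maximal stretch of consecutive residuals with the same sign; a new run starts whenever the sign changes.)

4 runs

m=30: L̂ = -2.5 + 30 = 27.5; e = 28.5 − 27.5 = 1
m=40: L̂ = -2.5 + 40 = 37.5; e = 34.5 − 37.5 = -3
m=50: L̂ = -2.5 + 50 = 47.5; e = 49.5 − 47.5 = 2
m=60: L̂ = -2.5 + 60 = 57.5; e = 58.5 − 57.5 = 1
m=70: L̂ = -2.5 + 70 = 67.5; e = 66.5 − 67.5 = -1
Signs: + − + + −
Runs: +×1, −×1, +×2, −×1 → 4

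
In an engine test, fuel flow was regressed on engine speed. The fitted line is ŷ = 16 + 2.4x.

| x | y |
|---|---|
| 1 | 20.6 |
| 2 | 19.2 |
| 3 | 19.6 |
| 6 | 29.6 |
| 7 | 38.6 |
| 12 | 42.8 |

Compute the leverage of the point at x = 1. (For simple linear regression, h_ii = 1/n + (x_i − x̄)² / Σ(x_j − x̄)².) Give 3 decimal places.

h = 0.376

x̄ = (1 + 2 + 3 + 6 + 7 + 12)/6 = 5.16667
Σ(x − x̄)² = 17.3611 + 10.0278 + 4.69444 + 0.694444 + 3.36111 + 46.6944 = 82.8333
h = 1/6 + (-4.16667)²/82.8333 = 0.166667 + 0.209591 = 0.376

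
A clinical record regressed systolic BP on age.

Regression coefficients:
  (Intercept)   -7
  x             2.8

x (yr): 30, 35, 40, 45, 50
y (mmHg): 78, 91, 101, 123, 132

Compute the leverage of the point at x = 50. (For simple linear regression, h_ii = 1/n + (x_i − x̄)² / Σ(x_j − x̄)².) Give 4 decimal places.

h = 0.6000

x̄ = (30 + 35 + 40 + 45 + 50)/5 = 40
Σ(x − x̄)² = 100 + 25 + 0 + 25 + 100 = 250
h = 1/5 + (10)²/250 = 0.2 + 0.4 = 0.6000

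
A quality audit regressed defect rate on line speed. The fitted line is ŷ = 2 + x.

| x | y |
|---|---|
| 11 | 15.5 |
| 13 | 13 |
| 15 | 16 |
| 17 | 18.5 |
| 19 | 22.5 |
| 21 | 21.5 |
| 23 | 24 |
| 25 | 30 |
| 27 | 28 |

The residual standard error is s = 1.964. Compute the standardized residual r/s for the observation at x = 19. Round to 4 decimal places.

ŷ = 2 + 19 = 21
r = 22.5 − 21 = 1.5
r/s = 1.5 / 1.964 = 0.7637

0.7637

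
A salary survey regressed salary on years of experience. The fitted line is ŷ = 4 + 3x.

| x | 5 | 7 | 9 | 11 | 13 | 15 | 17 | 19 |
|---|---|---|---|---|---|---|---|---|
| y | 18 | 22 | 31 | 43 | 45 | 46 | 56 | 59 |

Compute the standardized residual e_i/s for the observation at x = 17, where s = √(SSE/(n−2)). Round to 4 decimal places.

0.3062

x=5: ŷ = 4 + 3·5 = 19; e = 18 − 19 = -1
x=7: ŷ = 4 + 3·7 = 25; e = 22 − 25 = -3
x=9: ŷ = 4 + 3·9 = 31; e = 31 − 31 = 0
x=11: ŷ = 4 + 3·11 = 37; e = 43 − 37 = 6
x=13: ŷ = 4 + 3·13 = 43; e = 45 − 43 = 2
x=15: ŷ = 4 + 3·15 = 49; e = 46 − 49 = -3
x=17: ŷ = 4 + 3·17 = 55; e = 56 − 55 = 1
x=19: ŷ = 4 + 3·19 = 61; e = 59 − 61 = -2
SSE = 1 + 9 + 0 + 36 + 4 + 9 + 1 + 4 = 64
s = √(64/6) = 3.26599
e/s = 1 / 3.26599 = 0.3062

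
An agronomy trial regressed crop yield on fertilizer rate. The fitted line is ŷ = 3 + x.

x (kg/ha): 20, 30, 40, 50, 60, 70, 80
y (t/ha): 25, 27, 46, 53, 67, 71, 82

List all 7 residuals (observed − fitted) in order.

x=20: ŷ = 3 + 20 = 23; e = 25 − 23 = 2
x=30: ŷ = 3 + 30 = 33; e = 27 − 33 = -6
x=40: ŷ = 3 + 40 = 43; e = 46 − 43 = 3
x=50: ŷ = 3 + 50 = 53; e = 53 − 53 = 0
x=60: ŷ = 3 + 60 = 63; e = 67 − 63 = 4
x=70: ŷ = 3 + 70 = 73; e = 71 − 73 = -2
x=80: ŷ = 3 + 80 = 83; e = 82 − 83 = -1

2, -6, 3, 0, 4, -2, -1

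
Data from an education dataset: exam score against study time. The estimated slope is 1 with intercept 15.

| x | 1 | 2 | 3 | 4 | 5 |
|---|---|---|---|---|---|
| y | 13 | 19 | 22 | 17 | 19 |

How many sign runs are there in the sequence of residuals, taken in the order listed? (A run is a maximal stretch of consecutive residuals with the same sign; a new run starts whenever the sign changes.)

3 runs

x=1: ŷ = 15 + 1 = 16; r = 13 − 16 = -3
x=2: ŷ = 15 + 2 = 17; r = 19 − 17 = 2
x=3: ŷ = 15 + 3 = 18; r = 22 − 18 = 4
x=4: ŷ = 15 + 4 = 19; r = 17 − 19 = -2
x=5: ŷ = 15 + 5 = 20; r = 19 − 20 = -1
Signs: − + + − −
Runs: −×1, +×2, −×2 → 3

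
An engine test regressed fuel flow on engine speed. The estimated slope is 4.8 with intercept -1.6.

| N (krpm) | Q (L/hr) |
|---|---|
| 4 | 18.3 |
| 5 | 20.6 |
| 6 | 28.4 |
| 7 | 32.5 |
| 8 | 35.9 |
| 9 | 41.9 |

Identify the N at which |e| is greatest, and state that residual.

N=4: Q̂ = -1.6 + 4.8·4 = 17.6; e = 18.3 − 17.6 = 0.7
N=5: Q̂ = -1.6 + 4.8·5 = 22.4; e = 20.6 − 22.4 = -1.8
N=6: Q̂ = -1.6 + 4.8·6 = 27.2; e = 28.4 − 27.2 = 1.2
N=7: Q̂ = -1.6 + 4.8·7 = 32; e = 32.5 − 32 = 0.5
N=8: Q̂ = -1.6 + 4.8·8 = 36.8; e = 35.9 − 36.8 = -0.9
N=9: Q̂ = -1.6 + 4.8·9 = 41.6; e = 41.9 − 41.6 = 0.3
Largest |e| is 1.8 at N = 5, residual -1.8.

N = 5, e = -1.8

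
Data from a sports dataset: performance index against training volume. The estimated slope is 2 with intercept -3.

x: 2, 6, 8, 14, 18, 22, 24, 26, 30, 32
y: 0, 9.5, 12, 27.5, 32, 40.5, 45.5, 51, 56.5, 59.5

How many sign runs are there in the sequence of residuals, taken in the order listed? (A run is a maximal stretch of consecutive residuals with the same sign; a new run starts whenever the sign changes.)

x=2: ŷ = -3 + 2·2 = 1; e = 0 − 1 = -1
x=6: ŷ = -3 + 2·6 = 9; e = 9.5 − 9 = 0.5
x=8: ŷ = -3 + 2·8 = 13; e = 12 − 13 = -1
x=14: ŷ = -3 + 2·14 = 25; e = 27.5 − 25 = 2.5
x=18: ŷ = -3 + 2·18 = 33; e = 32 − 33 = -1
x=22: ŷ = -3 + 2·22 = 41; e = 40.5 − 41 = -0.5
x=24: ŷ = -3 + 2·24 = 45; e = 45.5 − 45 = 0.5
x=26: ŷ = -3 + 2·26 = 49; e = 51 − 49 = 2
x=30: ŷ = -3 + 2·30 = 57; e = 56.5 − 57 = -0.5
x=32: ŷ = -3 + 2·32 = 61; e = 59.5 − 61 = -1.5
Signs: − + − + − − + + − −
Runs: −×1, +×1, −×1, +×1, −×2, +×2, −×2 → 7

7 runs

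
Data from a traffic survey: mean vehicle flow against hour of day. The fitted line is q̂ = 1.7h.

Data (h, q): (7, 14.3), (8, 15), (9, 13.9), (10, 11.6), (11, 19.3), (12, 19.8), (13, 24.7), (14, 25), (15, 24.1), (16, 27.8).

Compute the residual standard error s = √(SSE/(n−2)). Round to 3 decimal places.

s = 2.502

h=7: q̂ = 1.7·7 = 11.9; e = 14.3 − 11.9 = 2.4
h=8: q̂ = 1.7·8 = 13.6; e = 15 − 13.6 = 1.4
h=9: q̂ = 1.7·9 = 15.3; e = 13.9 − 15.3 = -1.4
h=10: q̂ = 1.7·10 = 17; e = 11.6 − 17 = -5.4
h=11: q̂ = 1.7·11 = 18.7; e = 19.3 − 18.7 = 0.6
h=12: q̂ = 1.7·12 = 20.4; e = 19.8 − 20.4 = -0.6
h=13: q̂ = 1.7·13 = 22.1; e = 24.7 − 22.1 = 2.6
h=14: q̂ = 1.7·14 = 23.8; e = 25 − 23.8 = 1.2
h=15: q̂ = 1.7·15 = 25.5; e = 24.1 − 25.5 = -1.4
h=16: q̂ = 1.7·16 = 27.2; e = 27.8 − 27.2 = 0.6
SSE = 5.76 + 1.96 + 1.96 + 29.16 + 0.36 + 0.36 + 6.76 + 1.44 + 1.96 + 0.36 = 50.08
s = √(50.08/8) = √6.26 ≈ 2.502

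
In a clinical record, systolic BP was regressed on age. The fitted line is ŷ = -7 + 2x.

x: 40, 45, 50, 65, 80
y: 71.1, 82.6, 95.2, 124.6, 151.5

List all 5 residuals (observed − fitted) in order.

x=40: ŷ = -7 + 2·40 = 73; e = 71.1 − 73 = -1.9
x=45: ŷ = -7 + 2·45 = 83; e = 82.6 − 83 = -0.4
x=50: ŷ = -7 + 2·50 = 93; e = 95.2 − 93 = 2.2
x=65: ŷ = -7 + 2·65 = 123; e = 124.6 − 123 = 1.6
x=80: ŷ = -7 + 2·80 = 153; e = 151.5 − 153 = -1.5

-1.9, -0.4, 2.2, 1.6, -1.5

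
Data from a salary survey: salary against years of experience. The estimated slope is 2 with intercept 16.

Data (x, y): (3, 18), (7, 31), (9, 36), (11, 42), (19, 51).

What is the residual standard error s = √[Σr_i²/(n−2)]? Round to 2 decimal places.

s = 3.92

x=3: ŷ = 16 + 2·3 = 22; r = 18 − 22 = -4
x=7: ŷ = 16 + 2·7 = 30; r = 31 − 30 = 1
x=9: ŷ = 16 + 2·9 = 34; r = 36 − 34 = 2
x=11: ŷ = 16 + 2·11 = 38; r = 42 − 38 = 4
x=19: ŷ = 16 + 2·19 = 54; r = 51 − 54 = -3
SSE = 16 + 1 + 4 + 16 + 9 = 46
s = √(46/3) = √15.3333 ≈ 3.92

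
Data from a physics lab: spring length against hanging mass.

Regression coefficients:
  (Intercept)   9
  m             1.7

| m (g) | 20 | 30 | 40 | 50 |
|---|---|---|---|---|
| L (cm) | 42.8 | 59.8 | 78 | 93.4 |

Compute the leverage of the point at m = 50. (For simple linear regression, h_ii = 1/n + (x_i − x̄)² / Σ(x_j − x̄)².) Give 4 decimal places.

h = 0.7000

m̄ = (20 + 30 + 40 + 50)/4 = 35
Σ(m − m̄)² = 225 + 25 + 25 + 225 = 500
h = 1/4 + (15)²/500 = 0.25 + 0.45 = 0.7000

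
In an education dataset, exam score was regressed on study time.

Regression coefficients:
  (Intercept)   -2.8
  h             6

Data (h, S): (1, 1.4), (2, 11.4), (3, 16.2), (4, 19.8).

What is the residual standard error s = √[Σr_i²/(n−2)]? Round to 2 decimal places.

s = 2.35

h=1: ŷ = -2.8 + 6·1 = 3.2; r = 1.4 − 3.2 = -1.8
h=2: ŷ = -2.8 + 6·2 = 9.2; r = 11.4 − 9.2 = 2.2
h=3: ŷ = -2.8 + 6·3 = 15.2; r = 16.2 − 15.2 = 1
h=4: ŷ = -2.8 + 6·4 = 21.2; r = 19.8 − 21.2 = -1.4
SSE = 3.24 + 4.84 + 1 + 1.96 = 11.04
s = √(11.04/2) = √5.52 ≈ 2.35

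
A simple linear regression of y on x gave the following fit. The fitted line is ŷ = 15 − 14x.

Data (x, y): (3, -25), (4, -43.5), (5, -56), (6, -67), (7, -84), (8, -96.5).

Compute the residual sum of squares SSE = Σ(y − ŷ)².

SSE = 16.5

x=3: ŷ = 15 − 14·3 = -27; e = -25 − (-27) = 2
x=4: ŷ = 15 − 14·4 = -41; e = -43.5 − (-41) = -2.5
x=5: ŷ = 15 − 14·5 = -55; e = -56 − (-55) = -1
x=6: ŷ = 15 − 14·6 = -69; e = -67 − (-69) = 2
x=7: ŷ = 15 − 14·7 = -83; e = -84 − (-83) = -1
x=8: ŷ = 15 − 14·8 = -97; e = -96.5 − (-97) = 0.5
SSE = 4 + 6.25 + 1 + 4 + 1 + 0.25 = 16.5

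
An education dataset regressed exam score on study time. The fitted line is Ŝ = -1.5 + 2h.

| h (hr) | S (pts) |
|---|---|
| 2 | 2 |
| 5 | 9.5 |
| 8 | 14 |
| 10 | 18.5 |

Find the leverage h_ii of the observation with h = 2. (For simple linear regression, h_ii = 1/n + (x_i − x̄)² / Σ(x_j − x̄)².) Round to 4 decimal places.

h̄ = (2 + 5 + 8 + 10)/4 = 6.25
Σ(h − h̄)² = 18.0625 + 1.5625 + 3.0625 + 14.0625 = 36.75
h = 1/4 + (-4.25)²/36.75 = 0.25 + 0.491497 = 0.7415

h = 0.7415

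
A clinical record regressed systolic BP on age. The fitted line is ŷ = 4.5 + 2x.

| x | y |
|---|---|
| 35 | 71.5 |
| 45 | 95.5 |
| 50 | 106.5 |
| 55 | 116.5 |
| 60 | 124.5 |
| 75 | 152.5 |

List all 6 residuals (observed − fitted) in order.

x=35: ŷ = 4.5 + 2·35 = 74.5; r = 71.5 − 74.5 = -3
x=45: ŷ = 4.5 + 2·45 = 94.5; r = 95.5 − 94.5 = 1
x=50: ŷ = 4.5 + 2·50 = 104.5; r = 106.5 − 104.5 = 2
x=55: ŷ = 4.5 + 2·55 = 114.5; r = 116.5 − 114.5 = 2
x=60: ŷ = 4.5 + 2·60 = 124.5; r = 124.5 − 124.5 = 0
x=75: ŷ = 4.5 + 2·75 = 154.5; r = 152.5 − 154.5 = -2

-3, 1, 2, 2, 0, -2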